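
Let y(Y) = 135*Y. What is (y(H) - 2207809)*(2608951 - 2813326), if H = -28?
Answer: 451993501875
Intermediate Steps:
(y(H) - 2207809)*(2608951 - 2813326) = (135*(-28) - 2207809)*(2608951 - 2813326) = (-3780 - 2207809)*(-204375) = -2211589*(-204375) = 451993501875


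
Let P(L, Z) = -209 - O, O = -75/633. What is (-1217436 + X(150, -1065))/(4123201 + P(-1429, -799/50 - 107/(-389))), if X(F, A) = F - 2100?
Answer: -85763482/289983779 ≈ -0.29575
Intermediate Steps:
X(F, A) = -2100 + F
O = -25/211 (O = -75*1/633 = -25/211 ≈ -0.11848)
P(L, Z) = -44074/211 (P(L, Z) = -209 - 1*(-25/211) = -209 + 25/211 = -44074/211)
(-1217436 + X(150, -1065))/(4123201 + P(-1429, -799/50 - 107/(-389))) = (-1217436 + (-2100 + 150))/(4123201 - 44074/211) = (-1217436 - 1950)/(869951337/211) = -1219386*211/869951337 = -85763482/289983779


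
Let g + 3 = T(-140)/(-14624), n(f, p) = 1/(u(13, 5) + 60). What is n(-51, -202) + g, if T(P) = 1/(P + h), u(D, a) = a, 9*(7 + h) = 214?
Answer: -3146294519/1054171040 ≈ -2.9846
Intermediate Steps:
h = 151/9 (h = -7 + (1/9)*214 = -7 + 214/9 = 151/9 ≈ 16.778)
n(f, p) = 1/65 (n(f, p) = 1/(5 + 60) = 1/65)
T(P) = 1/(151/9 + P) (T(P) = 1/(P + 151/9) = 1/(151/9 + P))
g = -48654039/16218016 (g = -3 + (9/(151 + 9*(-140)))/(-14624) = -3 + (9/(151 - 1260))*(-1/14624) = -3 + (9/(-1109))*(-1/14624) = -3 + (9*(-1/1109))*(-1/14624) = -3 - 9/1109*(-1/14624) = -3 + 9/16218016 = -48654039/16218016 ≈ -3.0000)
n(-51, -202) + g = 1/65 - 48654039/16218016 = -3146294519/1054171040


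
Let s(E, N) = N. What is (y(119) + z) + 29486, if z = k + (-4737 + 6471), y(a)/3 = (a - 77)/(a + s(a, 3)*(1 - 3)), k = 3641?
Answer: 3939419/113 ≈ 34862.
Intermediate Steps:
y(a) = 3*(-77 + a)/(-6 + a) (y(a) = 3*((a - 77)/(a + 3*(1 - 3))) = 3*((-77 + a)/(a + 3*(-2))) = 3*((-77 + a)/(a - 6)) = 3*((-77 + a)/(-6 + a)) = 3*(-77 + a)/(-6 + a))
z = 5375 (z = 3641 + (-4737 + 6471) = 3641 + 1734 = 5375)
(y(119) + z) + 29486 = (3*(-77 + 119)/(-6 + 119) + 5375) + 29486 = (3*42/113 + 5375) + 29486 = (3*(1/113)*42 + 5375) + 29486 = (126/113 + 5375) + 29486 = 607501/113 + 29486 = 3939419/113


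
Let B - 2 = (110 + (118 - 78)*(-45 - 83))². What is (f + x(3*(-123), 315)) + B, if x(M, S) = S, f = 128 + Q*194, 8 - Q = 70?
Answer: 25088517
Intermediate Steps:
Q = -62 (Q = 8 - 1*70 = 8 - 70 = -62)
f = -11900 (f = 128 - 62*194 = 128 - 12028 = -11900)
B = 25100102 (B = 2 + (110 + (118 - 78)*(-45 - 83))² = 2 + (110 + 40*(-128))² = 2 + (110 - 5120)² = 2 + (-5010)² = 2 + 25100100 = 25100102)
(f + x(3*(-123), 315)) + B = (-11900 + 315) + 25100102 = -11585 + 25100102 = 25088517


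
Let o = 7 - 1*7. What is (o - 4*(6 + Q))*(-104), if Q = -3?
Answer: 1248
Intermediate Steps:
o = 0 (o = 7 - 7 = 0)
(o - 4*(6 + Q))*(-104) = (0 - 4*(6 - 3))*(-104) = (0 - 4*3)*(-104) = (0 - 12)*(-104) = -12*(-104) = 1248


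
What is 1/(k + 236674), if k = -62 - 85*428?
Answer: 1/200232 ≈ 4.9942e-6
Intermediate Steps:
k = -36442 (k = -62 - 36380 = -36442)
1/(k + 236674) = 1/(-36442 + 236674) = 1/200232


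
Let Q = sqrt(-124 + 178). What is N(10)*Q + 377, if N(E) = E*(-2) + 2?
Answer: 377 - 54*sqrt(6) ≈ 244.73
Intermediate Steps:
Q = 3*sqrt(6) (Q = sqrt(54) = 3*sqrt(6) ≈ 7.3485)
N(E) = 2 - 2*E (N(E) = -2*E + 2 = 2 - 2*E)
N(10)*Q + 377 = (2 - 2*10)*(3*sqrt(6)) + 377 = (2 - 20)*(3*sqrt(6)) + 377 = -54*sqrt(6) + 377 = 377 - 54*sqrt(6)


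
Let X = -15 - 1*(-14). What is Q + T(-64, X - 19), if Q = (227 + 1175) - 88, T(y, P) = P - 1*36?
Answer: 1258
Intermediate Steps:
X = -1 (X = -15 + 14 = -1)
T(y, P) = -36 + P (T(y, P) = P - 36 = -36 + P)
Q = 1314 (Q = 1402 - 88 = 1314)
Q + T(-64, X - 19) = 1314 + (-36 + (-1 - 19)) = 1314 + (-36 - 20) = 1314 - 56 = 1258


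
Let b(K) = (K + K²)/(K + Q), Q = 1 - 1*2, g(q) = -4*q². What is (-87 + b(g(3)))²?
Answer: 20061441/1369 ≈ 14654.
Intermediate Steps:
Q = -1 (Q = 1 - 2 = -1)
b(K) = (K + K²)/(-1 + K) (b(K) = (K + K²)/(K - 1) = (K + K²)/(-1 + K))
(-87 + b(g(3)))² = (-87 + (-4*3²)*(1 - 4*3²)/(-1 - 4*3²))² = (-87 + (-4*9)*(1 - 4*9)/(-1 - 4*9))² = (-87 - 36*(1 - 36)/(-1 - 36))² = (-87 - 36*(-35)/(-37))² = (-87 - 36*(-1/37)*(-35))² = (-87 - 1260/37)² = (-4479/37)² = 20061441/1369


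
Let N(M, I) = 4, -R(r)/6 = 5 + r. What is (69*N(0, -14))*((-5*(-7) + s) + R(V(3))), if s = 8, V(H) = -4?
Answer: 10212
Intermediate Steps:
R(r) = -30 - 6*r (R(r) = -6*(5 + r) = -30 - 6*r)
(69*N(0, -14))*((-5*(-7) + s) + R(V(3))) = (69*4)*((-5*(-7) + 8) + (-30 - 6*(-4))) = 276*((35 + 8) + (-30 + 24)) = 276*(43 - 6) = 276*37 = 10212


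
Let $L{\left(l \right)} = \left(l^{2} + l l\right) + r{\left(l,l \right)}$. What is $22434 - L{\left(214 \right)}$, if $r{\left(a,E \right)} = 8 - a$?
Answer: $-68952$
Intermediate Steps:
$L{\left(l \right)} = 8 - l + 2 l^{2}$ ($L{\left(l \right)} = \left(l^{2} + l l\right) - \left(-8 + l\right) = \left(l^{2} + l^{2}\right) - \left(-8 + l\right) = 2 l^{2} - \left(-8 + l\right) = 8 - l + 2 l^{2}$)
$22434 - L{\left(214 \right)} = 22434 - \left(8 - 214 + 2 \cdot 214^{2}\right) = 22434 - \left(8 - 214 + 2 \cdot 45796\right) = 22434 - \left(8 - 214 + 91592\right) = 22434 - 91386 = -68952$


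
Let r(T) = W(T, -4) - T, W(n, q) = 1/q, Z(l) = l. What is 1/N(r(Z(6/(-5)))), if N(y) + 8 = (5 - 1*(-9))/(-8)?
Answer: -4/39 ≈ -0.10256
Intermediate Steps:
r(T) = -¼ - T (r(T) = 1/(-4) - T = -¼ - T)
N(y) = -39/4 (N(y) = -8 + (5 - 1*(-9))/(-8) = -8 + (5 + 9)*(-⅛) = -8 + 14*(-⅛) = -8 - 7/4 = -39/4)
1/N(r(Z(6/(-5)))) = 1/(-39/4) = -4/39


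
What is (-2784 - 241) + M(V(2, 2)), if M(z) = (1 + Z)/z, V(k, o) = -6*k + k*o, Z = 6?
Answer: -24207/8 ≈ -3025.9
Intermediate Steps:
M(z) = 7/z (M(z) = (1 + 6)/z = 7/z)
(-2784 - 241) + M(V(2, 2)) = (-2784 - 241) + 7/((2*(-6 + 2))) = -3025 + 7/((2*(-4))) = -3025 + 7/(-8) = -3025 + 7*(-1/8) = -3025 - 7/8 = -24207/8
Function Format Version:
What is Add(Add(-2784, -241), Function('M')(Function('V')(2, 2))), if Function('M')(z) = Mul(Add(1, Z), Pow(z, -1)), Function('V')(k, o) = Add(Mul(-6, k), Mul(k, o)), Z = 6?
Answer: Rational(-24207, 8) ≈ -3025.9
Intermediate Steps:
Function('M')(z) = Mul(7, Pow(z, -1)) (Function('M')(z) = Mul(Add(1, 6), Pow(z, -1)) = Mul(7, Pow(z, -1)))
Add(Add(-2784, -241), Function('M')(Function('V')(2, 2))) = Add(Add(-2784, -241), Mul(7, Pow(Mul(2, Add(-6, 2)), -1))) = Add(-3025, Mul(7, Pow(Mul(2, -4), -1))) = Add(-3025, Mul(7, Pow(-8, -1))) = Add(-3025, Mul(7, Rational(-1, 8))) = Add(-3025, Rational(-7, 8)) = Rational(-24207, 8)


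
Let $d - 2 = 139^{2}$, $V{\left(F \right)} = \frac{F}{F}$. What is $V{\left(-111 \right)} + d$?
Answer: $19324$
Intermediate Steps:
$V{\left(F \right)} = 1$
$d = 19323$ ($d = 2 + 139^{2} = 2 + 19321 = 19323$)
$V{\left(-111 \right)} + d = 1 + 19323 = 19324$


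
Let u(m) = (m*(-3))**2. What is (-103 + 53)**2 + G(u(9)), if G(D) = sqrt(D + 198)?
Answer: 2500 + 3*sqrt(103) ≈ 2530.4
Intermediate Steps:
u(m) = 9*m**2 (u(m) = (-3*m)**2 = 9*m**2)
G(D) = sqrt(198 + D)
(-103 + 53)**2 + G(u(9)) = (-103 + 53)**2 + sqrt(198 + 9*9**2) = (-50)**2 + sqrt(198 + 9*81) = 2500 + sqrt(198 + 729) = 2500 + sqrt(927) = 2500 + 3*sqrt(103)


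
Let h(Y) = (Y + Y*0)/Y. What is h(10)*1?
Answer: 1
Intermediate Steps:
h(Y) = 1 (h(Y) = (Y + 0)/Y = Y/Y = 1)
h(10)*1 = 1*1 = 1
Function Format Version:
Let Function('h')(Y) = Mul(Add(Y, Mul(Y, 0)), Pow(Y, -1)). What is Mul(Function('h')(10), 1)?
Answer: 1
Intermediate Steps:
Function('h')(Y) = 1 (Function('h')(Y) = Mul(Add(Y, 0), Pow(Y, -1)) = Mul(Y, Pow(Y, -1)) = 1)
Mul(Function('h')(10), 1) = Mul(1, 1) = 1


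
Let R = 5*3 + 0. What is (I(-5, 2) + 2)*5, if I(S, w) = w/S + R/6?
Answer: 41/2 ≈ 20.500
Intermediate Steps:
R = 15 (R = 15 + 0 = 15)
I(S, w) = 5/2 + w/S (I(S, w) = w/S + 15/6 = w/S + 15*(⅙) = w/S + 5/2 = 5/2 + w/S)
(I(-5, 2) + 2)*5 = ((5/2 + 2/(-5)) + 2)*5 = ((5/2 + 2*(-⅕)) + 2)*5 = ((5/2 - ⅖) + 2)*5 = (21/10 + 2)*5 = (41/10)*5 = 41/2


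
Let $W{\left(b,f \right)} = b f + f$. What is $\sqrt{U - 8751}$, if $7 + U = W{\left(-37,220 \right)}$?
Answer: $i \sqrt{16678} \approx 129.14 i$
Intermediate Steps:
$W{\left(b,f \right)} = f + b f$
$U = -7927$ ($U = -7 + 220 \left(1 - 37\right) = -7 + 220 \left(-36\right) = -7 - 7920 = -7927$)
$\sqrt{U - 8751} = \sqrt{-7927 - 8751} = \sqrt{-16678} = i \sqrt{16678}$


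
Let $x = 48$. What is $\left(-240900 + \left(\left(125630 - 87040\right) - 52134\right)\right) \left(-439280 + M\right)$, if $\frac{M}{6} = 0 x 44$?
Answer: $111772160320$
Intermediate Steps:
$M = 0$ ($M = 6 \cdot 0 \cdot 48 \cdot 44 = 6 \cdot 0 \cdot 44 = 6 \cdot 0 = 0$)
$\left(-240900 + \left(\left(125630 - 87040\right) - 52134\right)\right) \left(-439280 + M\right) = \left(-240900 + \left(\left(125630 - 87040\right) - 52134\right)\right) \left(-439280 + 0\right) = \left(-240900 + \left(38590 - 52134\right)\right) \left(-439280\right) = \left(-240900 - 13544\right) \left(-439280\right) = \left(-254444\right) \left(-439280\right) = 111772160320$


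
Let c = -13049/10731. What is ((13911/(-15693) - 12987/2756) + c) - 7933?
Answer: -94486800642287/11900378532 ≈ -7939.8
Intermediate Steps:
c = -13049/10731 (c = -13049*1/10731 = -13049/10731 ≈ -1.2160)
((13911/(-15693) - 12987/2756) + c) - 7933 = ((13911/(-15693) - 12987/2756) - 13049/10731) - 7933 = ((13911*(-1/15693) - 12987*1/2756) - 13049/10731) - 7933 = ((-4637/5231 - 999/212) - 13049/10731) - 7933 = (-6208813/1108972 - 13049/10731) - 7933 = -81097747931/11900378532 - 7933 = -94486800642287/11900378532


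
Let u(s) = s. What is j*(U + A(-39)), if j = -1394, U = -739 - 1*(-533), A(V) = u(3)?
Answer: 282982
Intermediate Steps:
A(V) = 3
U = -206 (U = -739 + 533 = -206)
j*(U + A(-39)) = -1394*(-206 + 3) = -1394*(-203) = 282982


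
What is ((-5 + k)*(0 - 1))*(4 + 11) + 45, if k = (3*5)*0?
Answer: 120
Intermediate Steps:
k = 0 (k = 15*0 = 0)
((-5 + k)*(0 - 1))*(4 + 11) + 45 = ((-5 + 0)*(0 - 1))*(4 + 11) + 45 = -5*(-1)*15 + 45 = 5*15 + 45 = 75 + 45 = 120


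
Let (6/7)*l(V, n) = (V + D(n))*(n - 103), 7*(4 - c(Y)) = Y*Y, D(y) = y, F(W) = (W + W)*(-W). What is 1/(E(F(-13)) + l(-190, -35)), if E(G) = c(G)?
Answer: 7/139359 ≈ 5.0230e-5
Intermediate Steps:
F(W) = -2*W² (F(W) = (2*W)*(-W) = -2*W²)
c(Y) = 4 - Y²/7 (c(Y) = 4 - Y*Y/7 = 4 - Y²/7)
l(V, n) = 7*(-103 + n)*(V + n)/6 (l(V, n) = 7*((V + n)*(n - 103))/6 = 7*((V + n)*(-103 + n))/6 = 7*((-103 + n)*(V + n))/6 = 7*(-103 + n)*(V + n)/6)
E(G) = 4 - G²/7
1/(E(F(-13)) + l(-190, -35)) = 1/((4 - (-2*(-13)²)²/7) + (-721/6*(-190) - 721/6*(-35) + (7/6)*(-35)² + (7/6)*(-190)*(-35))) = 1/((4 - (-2*169)²/7) + (68495/3 + 25235/6 + (7/6)*1225 + 23275/3)) = 1/((4 - ⅐*(-338)²) + (68495/3 + 25235/6 + 8575/6 + 23275/3)) = 1/((4 - ⅐*114244) + 36225) = 1/((4 - 114244/7) + 36225) = 1/(-114216/7 + 36225) = 1/(139359/7) = 7/139359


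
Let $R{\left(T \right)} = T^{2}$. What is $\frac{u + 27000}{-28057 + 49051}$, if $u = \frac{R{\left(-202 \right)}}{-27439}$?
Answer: $\frac{370406098}{288027183} \approx 1.286$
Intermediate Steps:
$u = - \frac{40804}{27439}$ ($u = \frac{\left(-202\right)^{2}}{-27439} = 40804 \left(- \frac{1}{27439}\right) = - \frac{40804}{27439} \approx -1.4871$)
$\frac{u + 27000}{-28057 + 49051} = \frac{- \frac{40804}{27439} + 27000}{-28057 + 49051} = \frac{740812196}{27439 \cdot 20994} = \frac{740812196}{27439} \cdot \frac{1}{20994} = \frac{370406098}{288027183}$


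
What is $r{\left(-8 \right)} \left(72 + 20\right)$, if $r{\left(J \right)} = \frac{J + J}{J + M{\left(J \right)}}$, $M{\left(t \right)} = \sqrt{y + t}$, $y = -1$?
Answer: $\frac{11776}{73} + \frac{4416 i}{73} \approx 161.31 + 60.493 i$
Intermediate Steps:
$M{\left(t \right)} = \sqrt{-1 + t}$
$r{\left(J \right)} = \frac{2 J}{J + \sqrt{-1 + J}}$ ($r{\left(J \right)} = \frac{J + J}{J + \sqrt{-1 + J}} = \frac{2 J}{J + \sqrt{-1 + J}}$)
$r{\left(-8 \right)} \left(72 + 20\right) = 2 \left(-8\right) \frac{1}{-8 + \sqrt{-1 - 8}} \left(72 + 20\right) = 2 \left(-8\right) \frac{1}{-8 + \sqrt{-9}} \cdot 92 = 2 \left(-8\right) \frac{1}{-8 + 3 i} 92 = 2 \left(-8\right) \frac{-8 - 3 i}{73} \cdot 92 = \left(\frac{128}{73} + \frac{48 i}{73}\right) 92 = \frac{11776}{73} + \frac{4416 i}{73}$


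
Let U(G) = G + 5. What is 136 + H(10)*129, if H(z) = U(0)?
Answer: 781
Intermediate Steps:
U(G) = 5 + G
H(z) = 5 (H(z) = 5 + 0 = 5)
136 + H(10)*129 = 136 + 5*129 = 136 + 645 = 781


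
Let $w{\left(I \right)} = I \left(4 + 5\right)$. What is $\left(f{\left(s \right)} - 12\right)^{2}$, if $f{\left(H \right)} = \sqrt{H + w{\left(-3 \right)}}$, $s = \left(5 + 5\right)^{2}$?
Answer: $\left(12 - \sqrt{73}\right)^{2} \approx 11.944$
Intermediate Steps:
$w{\left(I \right)} = 9 I$ ($w{\left(I \right)} = I 9 = 9 I$)
$s = 100$ ($s = 10^{2} = 100$)
$f{\left(H \right)} = \sqrt{-27 + H}$ ($f{\left(H \right)} = \sqrt{H + 9 \left(-3\right)} = \sqrt{H - 27} = \sqrt{-27 + H}$)
$\left(f{\left(s \right)} - 12\right)^{2} = \left(\sqrt{-27 + 100} - 12\right)^{2} = \left(\sqrt{73} - 12\right)^{2} = \left(-12 + \sqrt{73}\right)^{2}$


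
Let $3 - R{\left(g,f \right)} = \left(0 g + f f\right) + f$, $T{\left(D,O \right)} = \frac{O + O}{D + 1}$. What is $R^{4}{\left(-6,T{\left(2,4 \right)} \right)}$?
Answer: $\frac{13845841}{6561} \approx 2110.3$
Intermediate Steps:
$T{\left(D,O \right)} = \frac{2 O}{1 + D}$
$R{\left(g,f \right)} = 3 - f - f^{2}$ ($R{\left(g,f \right)} = 3 - \left(\left(0 g + f f\right) + f\right) = 3 - \left(\left(0 + f^{2}\right) + f\right) = 3 - \left(f^{2} + f\right) = 3 - \left(f + f^{2}\right) = 3 - f - f^{2}$)
$R^{4}{\left(-6,T{\left(2,4 \right)} \right)} = \left(3 - 2 \cdot 4 \frac{1}{1 + 2} - \left(2 \cdot 4 \frac{1}{1 + 2}\right)^{2}\right)^{4} = \left(3 - 2 \cdot 4 \cdot \frac{1}{3} - \left(2 \cdot 4 \cdot \frac{1}{3}\right)^{2}\right)^{4} = \left(3 - \frac{8}{3} - \left(\frac{8}{3}\right)^{2}\right)^{4} = \left(3 - \frac{8}{3} - \frac{64}{9}\right)^{4} = \left(- \frac{61}{9}\right)^{4} = \frac{13845841}{6561}$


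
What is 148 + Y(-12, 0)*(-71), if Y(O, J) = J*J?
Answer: 148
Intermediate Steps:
Y(O, J) = J²
148 + Y(-12, 0)*(-71) = 148 + 0²*(-71) = 148 + 0*(-71) = 148 + 0 = 148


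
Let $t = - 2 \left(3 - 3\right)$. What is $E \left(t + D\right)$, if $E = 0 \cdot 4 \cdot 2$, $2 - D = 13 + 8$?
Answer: $0$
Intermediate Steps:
$t = 0$ ($t = \left(-2\right) 0 = 0$)
$D = -19$ ($D = 2 - \left(13 + 8\right) = 2 - 21 = -19$)
$E = 0$ ($E = 0 \cdot 2 = 0$)
$E \left(t + D\right) = 0 \left(0 - 19\right) = 0 \left(-19\right) = 0$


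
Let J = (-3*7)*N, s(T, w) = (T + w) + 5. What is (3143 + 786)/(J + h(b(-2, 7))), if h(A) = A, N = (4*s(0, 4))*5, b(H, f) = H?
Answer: -3929/3782 ≈ -1.0389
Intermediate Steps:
s(T, w) = 5 + T + w
N = 180 (N = (4*(5 + 0 + 4))*5 = (4*9)*5 = 36*5 = 180)
J = -3780 (J = -3*7*180 = -21*180 = -3780)
(3143 + 786)/(J + h(b(-2, 7))) = (3143 + 786)/(-3780 - 2) = 3929/(-3782) = 3929*(-1/3782) = -3929/3782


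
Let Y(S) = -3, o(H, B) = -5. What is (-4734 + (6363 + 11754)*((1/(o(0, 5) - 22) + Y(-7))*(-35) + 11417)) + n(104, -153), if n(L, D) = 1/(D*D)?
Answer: 4886928970426/23409 ≈ 2.0876e+8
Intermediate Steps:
n(L, D) = D⁻² (n(L, D) = 1/(D²) = D⁻²)
(-4734 + (6363 + 11754)*((1/(o(0, 5) - 22) + Y(-7))*(-35) + 11417)) + n(104, -153) = (-4734 + (6363 + 11754)*((1/(-5 - 22) - 3)*(-35) + 11417)) + (-153)⁻² = (-4734 + 18117*((1/(-27) - 3)*(-35) + 11417)) + 1/23409 = (-4734 + 18117*((-1/27 - 3)*(-35) + 11417)) + 1/23409 = (-4734 + 18117*(-82/27*(-35) + 11417)) + 1/23409 = (-4734 + 18117*(2870/27 + 11417)) + 1/23409 = (-4734 + 18117*(311129/27)) + 1/23409 = (-4734 + 208767559) + 1/23409 = 208762825 + 1/23409 = 4886928970426/23409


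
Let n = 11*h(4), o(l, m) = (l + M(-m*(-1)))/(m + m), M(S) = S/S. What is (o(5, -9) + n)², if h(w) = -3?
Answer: 10000/9 ≈ 1111.1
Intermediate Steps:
M(S) = 1
o(l, m) = (1 + l)/(2*m) (o(l, m) = (l + 1)/(m + m) = (1 + l)/((2*m)) = (1 + l)*(1/(2*m)) = (1 + l)/(2*m))
n = -33 (n = 11*(-3) = -33)
(o(5, -9) + n)² = ((½)*(1 + 5)/(-9) - 33)² = ((½)*(-⅑)*6 - 33)² = (-⅓ - 33)² = (-100/3)² = 10000/9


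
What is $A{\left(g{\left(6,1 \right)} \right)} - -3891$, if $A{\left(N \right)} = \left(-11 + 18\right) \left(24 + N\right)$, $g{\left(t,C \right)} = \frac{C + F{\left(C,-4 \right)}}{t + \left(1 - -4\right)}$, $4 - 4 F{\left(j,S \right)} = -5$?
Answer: $\frac{178687}{44} \approx 4061.1$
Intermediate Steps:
$F{\left(j,S \right)} = \frac{9}{4}$ ($F{\left(j,S \right)} = 1 - - \frac{5}{4} = 1 + \frac{5}{4} = \frac{9}{4}$)
$g{\left(t,C \right)} = \frac{\frac{9}{4} + C}{5 + t}$ ($g{\left(t,C \right)} = \frac{C + \frac{9}{4}}{t + \left(1 - -4\right)} = \frac{\frac{9}{4} + C}{t + \left(1 + 4\right)} = \frac{\frac{9}{4} + C}{t + 5} = \frac{\frac{9}{4} + C}{5 + t}$)
$A{\left(N \right)} = 168 + 7 N$ ($A{\left(N \right)} = 7 \left(24 + N\right) = 168 + 7 N$)
$A{\left(g{\left(6,1 \right)} \right)} - -3891 = \left(168 + 7 \frac{\frac{9}{4} + 1}{5 + 6}\right) - -3891 = \left(168 + 7 \cdot \frac{1}{11} \cdot \frac{13}{4}\right) + 3891 = \left(168 + 7 \cdot \frac{13}{44}\right) + 3891 = \left(168 + \frac{91}{44}\right) + 3891 = \frac{7483}{44} + 3891 = \frac{178687}{44}$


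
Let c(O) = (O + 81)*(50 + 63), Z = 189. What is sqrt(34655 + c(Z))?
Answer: sqrt(65165) ≈ 255.27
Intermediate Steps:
c(O) = 9153 + 113*O (c(O) = (81 + O)*113 = 9153 + 113*O)
sqrt(34655 + c(Z)) = sqrt(34655 + (9153 + 113*189)) = sqrt(34655 + (9153 + 21357)) = sqrt(34655 + 30510) = sqrt(65165)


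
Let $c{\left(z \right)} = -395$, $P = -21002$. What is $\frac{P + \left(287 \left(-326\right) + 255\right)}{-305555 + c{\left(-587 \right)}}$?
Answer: $\frac{114309}{305950} \approx 0.37362$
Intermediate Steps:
$\frac{P + \left(287 \left(-326\right) + 255\right)}{-305555 + c{\left(-587 \right)}} = \frac{-21002 + \left(287 \left(-326\right) + 255\right)}{-305555 - 395} = \frac{-21002 + \left(-93562 + 255\right)}{-305950} = \left(-21002 - 93307\right) \left(- \frac{1}{305950}\right) = \left(-114309\right) \left(- \frac{1}{305950}\right) = \frac{114309}{305950}$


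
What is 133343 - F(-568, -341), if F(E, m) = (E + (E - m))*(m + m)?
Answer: -408847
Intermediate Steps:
F(E, m) = 2*m*(-m + 2*E) (F(E, m) = (-m + 2*E)*(2*m) = 2*m*(-m + 2*E))
133343 - F(-568, -341) = 133343 - 2*(-341)*(-1*(-341) + 2*(-568)) = 133343 - 2*(-341)*(341 - 1136) = 133343 - 2*(-341)*(-795) = 133343 - 1*542190 = 133343 - 542190 = -408847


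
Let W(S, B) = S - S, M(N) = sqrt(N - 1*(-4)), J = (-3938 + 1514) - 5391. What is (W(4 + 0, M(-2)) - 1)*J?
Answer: 7815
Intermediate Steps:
J = -7815 (J = -2424 - 5391 = -7815)
M(N) = sqrt(4 + N) (M(N) = sqrt(N + 4) = sqrt(4 + N))
W(S, B) = 0
(W(4 + 0, M(-2)) - 1)*J = (0 - 1)*(-7815) = -1*(-7815) = 7815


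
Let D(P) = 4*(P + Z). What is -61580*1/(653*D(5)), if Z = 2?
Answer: -15395/4571 ≈ -3.3680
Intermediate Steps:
D(P) = 8 + 4*P (D(P) = 4*(P + 2) = 4*(2 + P) = 8 + 4*P)
-61580*1/(653*D(5)) = -61580*1/(653*(8 + 4*5)) = -61580*1/(653*(8 + 20)) = -61580/(653*28) = -61580/18284 = -61580*1/18284 = -15395/4571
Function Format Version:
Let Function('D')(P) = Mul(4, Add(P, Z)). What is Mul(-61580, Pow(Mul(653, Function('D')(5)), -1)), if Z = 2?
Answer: Rational(-15395, 4571) ≈ -3.3680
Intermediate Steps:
Function('D')(P) = Add(8, Mul(4, P)) (Function('D')(P) = Mul(4, Add(P, 2)) = Mul(4, Add(2, P)) = Add(8, Mul(4, P)))
Mul(-61580, Pow(Mul(653, Function('D')(5)), -1)) = Mul(-61580, Pow(Mul(653, Add(8, Mul(4, 5))), -1)) = Mul(-61580, Pow(Mul(653, Add(8, 20)), -1)) = Mul(-61580, Pow(Mul(653, 28), -1)) = Mul(-61580, Pow(18284, -1)) = Mul(-61580, Rational(1, 18284)) = Rational(-15395, 4571)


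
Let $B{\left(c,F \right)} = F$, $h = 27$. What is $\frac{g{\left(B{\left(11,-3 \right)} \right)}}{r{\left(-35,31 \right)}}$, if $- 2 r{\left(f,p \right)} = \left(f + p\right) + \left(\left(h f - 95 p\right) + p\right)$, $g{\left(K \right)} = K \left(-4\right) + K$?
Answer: $\frac{18}{3863} \approx 0.0046596$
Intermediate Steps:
$g{\left(K \right)} = - 3 K$ ($g{\left(K \right)} = - 4 K + K = - 3 K$)
$r{\left(f,p \right)} = - 14 f + \frac{93 p}{2}$ ($r{\left(f,p \right)} = - \frac{\left(f + p\right) + \left(\left(27 f - 95 p\right) + p\right)}{2} = - \frac{\left(f + p\right) + \left(\left(- 95 p + 27 f\right) + p\right)}{2} = - \frac{\left(f + p\right) + \left(- 94 p + 27 f\right)}{2} = - \frac{- 93 p + 28 f}{2} = - 14 f + \frac{93 p}{2}$)
$\frac{g{\left(B{\left(11,-3 \right)} \right)}}{r{\left(-35,31 \right)}} = \frac{\left(-3\right) \left(-3\right)}{\left(-14\right) \left(-35\right) + \frac{93}{2} \cdot 31} = \frac{9}{490 + \frac{2883}{2}} = \frac{9}{\frac{3863}{2}} = 9 \cdot \frac{2}{3863} = \frac{18}{3863}$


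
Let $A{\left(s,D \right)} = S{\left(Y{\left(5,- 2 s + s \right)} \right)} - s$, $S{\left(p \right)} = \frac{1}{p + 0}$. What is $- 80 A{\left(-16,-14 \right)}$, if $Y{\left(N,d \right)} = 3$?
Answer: $- \frac{3920}{3} \approx -1306.7$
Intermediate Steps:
$S{\left(p \right)} = \frac{1}{p}$
$A{\left(s,D \right)} = \frac{1}{3} - s$
$- 80 A{\left(-16,-14 \right)} = - 80 \left(\frac{1}{3} - -16\right) = - 80 \left(\frac{1}{3} + 16\right) = \left(-80\right) \frac{49}{3} = - \frac{3920}{3}$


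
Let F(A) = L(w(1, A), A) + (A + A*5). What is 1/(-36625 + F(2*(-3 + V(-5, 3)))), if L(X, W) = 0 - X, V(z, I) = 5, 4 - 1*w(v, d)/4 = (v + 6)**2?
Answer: -1/36421 ≈ -2.7457e-5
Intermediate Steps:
w(v, d) = 16 - 4*(6 + v)**2 (w(v, d) = 16 - 4*(v + 6)**2 = 16 - 4*(6 + v)**2)
L(X, W) = -X
F(A) = 180 + 6*A (F(A) = -(16 - 4*(6 + 1)**2) + (A + A*5) = -(16 - 4*7**2) + (A + 5*A) = -(16 - 4*49) + 6*A = -(16 - 196) + 6*A = -1*(-180) + 6*A = 180 + 6*A)
1/(-36625 + F(2*(-3 + V(-5, 3)))) = 1/(-36625 + (180 + 6*(2*(-3 + 5)))) = 1/(-36625 + (180 + 6*(2*2))) = 1/(-36625 + (180 + 6*4)) = 1/(-36625 + (180 + 24)) = 1/(-36625 + 204) = 1/(-36421) = -1/36421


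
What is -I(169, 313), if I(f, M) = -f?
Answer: 169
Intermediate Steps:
I(f, M) = -f
-I(169, 313) = -(-1)*169 = -1*(-169) = 169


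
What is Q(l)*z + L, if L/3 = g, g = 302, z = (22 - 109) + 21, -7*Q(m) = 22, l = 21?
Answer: 7794/7 ≈ 1113.4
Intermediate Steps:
Q(m) = -22/7 (Q(m) = -⅐*22 = -22/7)
z = -66 (z = -87 + 21 = -66)
L = 906 (L = 3*302 = 906)
Q(l)*z + L = -22/7*(-66) + 906 = 1452/7 + 906 = 7794/7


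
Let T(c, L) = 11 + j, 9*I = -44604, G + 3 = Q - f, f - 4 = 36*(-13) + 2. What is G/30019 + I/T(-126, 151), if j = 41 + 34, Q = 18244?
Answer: -73582853/1290817 ≈ -57.005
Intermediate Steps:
f = -462 (f = 4 + (36*(-13) + 2) = 4 + (-468 + 2) = 4 - 466 = -462)
G = 18703 (G = -3 + (18244 - 1*(-462)) = -3 + (18244 + 462) = -3 + 18706 = 18703)
I = -4956 (I = (⅑)*(-44604) = -4956)
j = 75
T(c, L) = 86 (T(c, L) = 11 + 75 = 86)
G/30019 + I/T(-126, 151) = 18703/30019 - 4956/86 = 18703*(1/30019) - 4956*1/86 = 18703/30019 - 2478/43 = -73582853/1290817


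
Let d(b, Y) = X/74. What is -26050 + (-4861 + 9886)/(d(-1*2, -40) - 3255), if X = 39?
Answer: -2091339800/80277 ≈ -26052.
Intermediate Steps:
d(b, Y) = 39/74
-26050 + (-4861 + 9886)/(d(-1*2, -40) - 3255) = -26050 + (-4861 + 9886)/(39/74 - 3255) = -26050 + 5025/(-240831/74) = -26050 + 5025*(-74/240831) = -26050 - 123950/80277 = -2091339800/80277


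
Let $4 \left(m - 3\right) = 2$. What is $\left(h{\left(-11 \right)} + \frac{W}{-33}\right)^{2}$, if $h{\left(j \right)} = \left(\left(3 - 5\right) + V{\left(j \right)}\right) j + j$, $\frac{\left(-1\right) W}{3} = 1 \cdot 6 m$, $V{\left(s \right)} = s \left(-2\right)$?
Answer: $\frac{6350400}{121} \approx 52483.0$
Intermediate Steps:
$m = \frac{7}{2}$ ($m = 3 + \frac{1}{4} \cdot 2 = 3 + \frac{1}{2} = \frac{7}{2} \approx 3.5$)
$V{\left(s \right)} = - 2 s$
$W = -63$ ($W = - 3 \cdot 1 \cdot 6 \cdot \frac{7}{2} = - 3 \cdot 6 \cdot \frac{7}{2} = \left(-3\right) 21 = -63$)
$h{\left(j \right)} = j + j \left(-2 - 2 j\right)$ ($h{\left(j \right)} = \left(\left(3 - 5\right) - 2 j\right) j + j = \left(-2 - 2 j\right) j + j = j \left(-2 - 2 j\right) + j = j + j \left(-2 - 2 j\right)$)
$\left(h{\left(-11 \right)} + \frac{W}{-33}\right)^{2} = \left(\left(-1\right) \left(-11\right) \left(1 + 2 \left(-11\right)\right) - \frac{63}{-33}\right)^{2} = \left(\left(-1\right) \left(-11\right) \left(1 - 22\right) - - \frac{21}{11}\right)^{2} = \left(\left(-1\right) \left(-11\right) \left(-21\right) + \frac{21}{11}\right)^{2} = \left(-231 + \frac{21}{11}\right)^{2} = \left(- \frac{2520}{11}\right)^{2} = \frac{6350400}{121}$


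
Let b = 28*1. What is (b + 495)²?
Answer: 273529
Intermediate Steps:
b = 28
(b + 495)² = (28 + 495)² = 523² = 273529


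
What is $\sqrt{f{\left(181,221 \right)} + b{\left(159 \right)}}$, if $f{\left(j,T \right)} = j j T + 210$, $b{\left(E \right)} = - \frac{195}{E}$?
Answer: $\frac{7 \sqrt{415066426}}{53} \approx 2690.8$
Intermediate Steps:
$f{\left(j,T \right)} = 210 + T j^{2}$ ($f{\left(j,T \right)} = j^{2} T + 210 = T j^{2} + 210 = 210 + T j^{2}$)
$\sqrt{f{\left(181,221 \right)} + b{\left(159 \right)}} = \sqrt{\left(210 + 221 \cdot 181^{2}\right) - \frac{195}{159}} = \sqrt{\left(210 + 221 \cdot 32761\right) - \frac{65}{53}} = \sqrt{\left(210 + 7240181\right) - \frac{65}{53}} = \sqrt{7240391 - \frac{65}{53}} = \sqrt{\frac{383740658}{53}} = \frac{7 \sqrt{415066426}}{53}$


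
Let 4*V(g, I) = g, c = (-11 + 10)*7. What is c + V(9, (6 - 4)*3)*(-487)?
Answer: -4411/4 ≈ -1102.8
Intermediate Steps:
c = -7 (c = -1*7 = -7)
V(g, I) = g/4
c + V(9, (6 - 4)*3)*(-487) = -7 + ((¼)*9)*(-487) = -7 + (9/4)*(-487) = -7 - 4383/4 = -4411/4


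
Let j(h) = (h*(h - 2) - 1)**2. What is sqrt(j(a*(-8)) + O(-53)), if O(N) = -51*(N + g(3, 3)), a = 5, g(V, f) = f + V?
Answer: sqrt(2821438) ≈ 1679.7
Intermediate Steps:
g(V, f) = V + f
j(h) = (-1 + h*(-2 + h))**2 (j(h) = (h*(-2 + h) - 1)**2 = (-1 + h*(-2 + h))**2)
O(N) = -306 - 51*N (O(N) = -51*(N + (3 + 3)) = -51*(N + 6) = -51*(6 + N) = -306 - 51*N)
sqrt(j(a*(-8)) + O(-53)) = sqrt((1 - (5*(-8))**2 + 2*(5*(-8)))**2 + (-306 - 51*(-53))) = sqrt((1 - 1*(-40)**2 + 2*(-40))**2 + (-306 + 2703)) = sqrt((1 - 1*1600 - 80)**2 + 2397) = sqrt((1 - 1600 - 80)**2 + 2397) = sqrt((-1679)**2 + 2397) = sqrt(2819041 + 2397) = sqrt(2821438)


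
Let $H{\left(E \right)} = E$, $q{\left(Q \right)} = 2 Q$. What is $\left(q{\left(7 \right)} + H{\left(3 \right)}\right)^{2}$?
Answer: $289$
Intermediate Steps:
$\left(q{\left(7 \right)} + H{\left(3 \right)}\right)^{2} = \left(2 \cdot 7 + 3\right)^{2} = \left(14 + 3\right)^{2} = 17^{2} = 289$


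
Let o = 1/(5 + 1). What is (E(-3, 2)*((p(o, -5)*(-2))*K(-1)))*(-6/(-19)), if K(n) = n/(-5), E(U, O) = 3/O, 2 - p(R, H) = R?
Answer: -33/95 ≈ -0.34737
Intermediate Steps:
o = 1/6 ≈ 0.16667
p(R, H) = 2 - R
K(n) = -n/5 (K(n) = n*(-1/5) = -n/5)
(E(-3, 2)*((p(o, -5)*(-2))*K(-1)))*(-6/(-19)) = ((3/2)*(((2 - 1*1/6)*(-2))*(-1/5*(-1))))*(-6/(-19)) = ((3*(1/2))*(((2 - 1/6)*(-2))*(1/5)))*(-6*(-1/19)) = (3*(((11/6)*(-2))*(1/5))/2)*(6/19) = (3*(-11/3*1/5)/2)*(6/19) = ((3/2)*(-11/15))*(6/19) = -11/10*6/19 = -33/95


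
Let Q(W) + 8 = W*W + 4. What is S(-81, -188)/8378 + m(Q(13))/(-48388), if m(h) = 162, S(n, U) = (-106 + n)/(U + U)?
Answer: -125318045/38107098416 ≈ -0.0032886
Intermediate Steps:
S(n, U) = (-106 + n)/(2*U) (S(n, U) = (-106 + n)/((2*U)) = (-106 + n)*(1/(2*U)) = (-106 + n)/(2*U))
Q(W) = -4 + W² (Q(W) = -8 + (W*W + 4) = -8 + (W² + 4) = -8 + (4 + W²) = -4 + W²)
S(-81, -188)/8378 + m(Q(13))/(-48388) = ((½)*(-106 - 81)/(-188))/8378 + 162/(-48388) = ((½)*(-1/188)*(-187))*(1/8378) + 162*(-1/48388) = (187/376)*(1/8378) - 81/24194 = 187/3150128 - 81/24194 = -125318045/38107098416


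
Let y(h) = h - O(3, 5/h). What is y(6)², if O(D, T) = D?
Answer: 9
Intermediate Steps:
y(h) = -3 + h (y(h) = h - 1*3 = h - 3 = -3 + h)
y(6)² = (-3 + 6)² = 3² = 9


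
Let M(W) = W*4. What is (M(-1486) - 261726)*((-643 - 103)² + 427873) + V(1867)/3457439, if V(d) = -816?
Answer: -911005455075104386/3457439 ≈ -2.6349e+11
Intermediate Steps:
M(W) = 4*W
(M(-1486) - 261726)*((-643 - 103)² + 427873) + V(1867)/3457439 = (4*(-1486) - 261726)*((-643 - 103)² + 427873) - 816/3457439 = (-5944 - 261726)*((-746)² + 427873) - 816*1/3457439 = -267670*(556516 + 427873) - 816/3457439 = -267670*984389 - 816/3457439 = -263491403630 - 816/3457439 = -911005455075104386/3457439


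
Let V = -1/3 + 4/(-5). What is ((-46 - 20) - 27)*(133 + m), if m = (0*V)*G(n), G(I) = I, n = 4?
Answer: -12369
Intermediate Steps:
V = -17/15 (V = -1*⅓ + 4*(-⅕) = -⅓ - ⅘ = -17/15 ≈ -1.1333)
m = 0 (m = (0*(-17/15))*4 = 0*4 = 0)
((-46 - 20) - 27)*(133 + m) = ((-46 - 20) - 27)*(133 + 0) = (-66 - 27)*133 = -93*133 = -12369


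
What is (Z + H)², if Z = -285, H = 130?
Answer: 24025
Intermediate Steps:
(Z + H)² = (-285 + 130)² = (-155)² = 24025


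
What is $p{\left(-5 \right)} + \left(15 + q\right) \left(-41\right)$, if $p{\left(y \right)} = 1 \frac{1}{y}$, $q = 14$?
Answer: $- \frac{5946}{5} \approx -1189.2$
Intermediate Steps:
$p{\left(y \right)} = \frac{1}{y}$
$p{\left(-5 \right)} + \left(15 + q\right) \left(-41\right) = \frac{1}{-5} + \left(15 + 14\right) \left(-41\right) = - \frac{1}{5} + 29 \left(-41\right) = - \frac{1}{5} - 1189 = - \frac{5946}{5}$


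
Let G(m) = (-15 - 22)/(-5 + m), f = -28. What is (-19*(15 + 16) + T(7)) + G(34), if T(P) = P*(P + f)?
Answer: -21381/29 ≈ -737.28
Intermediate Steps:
G(m) = -37/(-5 + m)
T(P) = P*(-28 + P) (T(P) = P*(P - 28) = P*(-28 + P))
(-19*(15 + 16) + T(7)) + G(34) = (-19*(15 + 16) + 7*(-28 + 7)) - 37/(-5 + 34) = (-19*31 + 7*(-21)) - 37/29 = (-589 - 147) - 37*1/29 = -736 - 37/29 = -21381/29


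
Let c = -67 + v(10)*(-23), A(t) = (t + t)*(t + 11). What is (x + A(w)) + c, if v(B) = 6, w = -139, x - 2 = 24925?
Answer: 60306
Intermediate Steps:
x = 24927 (x = 2 + 24925 = 24927)
A(t) = 2*t*(11 + t) (A(t) = (2*t)*(11 + t) = 2*t*(11 + t))
c = -205 (c = -67 + 6*(-23) = -67 - 138 = -205)
(x + A(w)) + c = (24927 + 2*(-139)*(11 - 139)) - 205 = (24927 + 2*(-139)*(-128)) - 205 = (24927 + 35584) - 205 = 60511 - 205 = 60306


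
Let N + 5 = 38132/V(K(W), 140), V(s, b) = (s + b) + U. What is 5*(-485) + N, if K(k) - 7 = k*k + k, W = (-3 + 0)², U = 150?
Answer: -902278/387 ≈ -2331.5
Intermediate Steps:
W = 9 (W = (-3)² = 9)
K(k) = 7 + k + k² (K(k) = 7 + (k*k + k) = 7 + (k² + k) = 7 + (k + k²) = 7 + k + k²)
V(s, b) = 150 + b + s (V(s, b) = (s + b) + 150 = (b + s) + 150 = 150 + b + s)
N = 36197/387 (N = -5 + 38132/(150 + 140 + (7 + 9 + 9²)) = -5 + 38132/(150 + 140 + (7 + 9 + 81)) = -5 + 38132/(150 + 140 + 97) = -5 + 38132/387 = 36197/387 ≈ 93.532)
5*(-485) + N = 5*(-485) + 36197/387 = -2425 + 36197/387 = -902278/387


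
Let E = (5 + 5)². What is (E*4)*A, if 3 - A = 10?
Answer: -2800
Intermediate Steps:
A = -7 (A = 3 - 1*10 = 3 - 10 = -7)
E = 100 (E = 10² = 100)
(E*4)*A = (100*4)*(-7) = 400*(-7) = -2800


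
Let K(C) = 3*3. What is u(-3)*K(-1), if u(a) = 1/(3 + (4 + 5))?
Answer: 3/4 ≈ 0.75000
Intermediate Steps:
K(C) = 9
u(a) = 1/12 (u(a) = 1/(3 + 9) = 1/12)
u(-3)*K(-1) = (1/12)*9 = 3/4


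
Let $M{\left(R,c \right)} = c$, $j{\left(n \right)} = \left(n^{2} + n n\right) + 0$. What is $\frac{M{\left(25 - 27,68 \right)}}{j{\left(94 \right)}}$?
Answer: $\frac{17}{4418} \approx 0.0038479$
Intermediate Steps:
$j{\left(n \right)} = 2 n^{2}$ ($j{\left(n \right)} = \left(n^{2} + n^{2}\right) + 0 = 2 n^{2} + 0 = 2 n^{2}$)
$\frac{M{\left(25 - 27,68 \right)}}{j{\left(94 \right)}} = \frac{68}{2 \cdot 94^{2}} = \frac{68}{2 \cdot 8836} = \frac{68}{17672} = 68 \cdot \frac{1}{17672} = \frac{17}{4418}$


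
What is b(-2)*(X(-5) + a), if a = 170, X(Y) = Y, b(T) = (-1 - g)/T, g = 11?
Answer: 990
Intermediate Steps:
b(T) = -12/T (b(T) = (-1 - 1*11)/T = (-1 - 11)/T = -12/T)
b(-2)*(X(-5) + a) = (-12/(-2))*(-5 + 170) = -12*(-½)*165 = 6*165 = 990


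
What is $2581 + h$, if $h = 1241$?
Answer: $3822$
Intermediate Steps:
$2581 + h = 2581 + 1241 = 3822$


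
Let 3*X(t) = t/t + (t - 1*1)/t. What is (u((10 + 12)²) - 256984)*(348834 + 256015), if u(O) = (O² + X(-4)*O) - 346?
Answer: -13736725639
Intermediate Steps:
X(t) = ⅓ + (-1 + t)/(3*t) (X(t) = (t/t + (t - 1*1)/t)/3 = (1 + (t - 1)/t)/3 = (1 + (-1 + t)/t)/3 = ⅓ + (-1 + t)/(3*t))
u(O) = -346 + O² + 3*O/4 (u(O) = (O² + ((⅓)*(-1 + 2*(-4))/(-4))*O) - 346 = (O² + ((⅓)*(-¼)*(-1 - 8))*O) - 346 = (O² + ((⅓)*(-¼)*(-9))*O) - 346 = (O² + 3*O/4) - 346 = -346 + O² + 3*O/4)
(u((10 + 12)²) - 256984)*(348834 + 256015) = ((-346 + ((10 + 12)²)² + 3*(10 + 12)²/4) - 256984)*(348834 + 256015) = ((-346 + (22²)² + (¾)*22²) - 256984)*604849 = ((-346 + 484² + (¾)*484) - 256984)*604849 = ((-346 + 234256 + 363) - 256984)*604849 = (234273 - 256984)*604849 = -22711*604849 = -13736725639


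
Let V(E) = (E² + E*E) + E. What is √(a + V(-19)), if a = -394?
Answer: √309 ≈ 17.578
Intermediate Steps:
V(E) = E + 2*E² (V(E) = (E² + E²) + E = 2*E² + E = E + 2*E²)
√(a + V(-19)) = √(-394 - 19*(1 + 2*(-19))) = √(-394 - 19*(1 - 38)) = √(-394 - 19*(-37)) = √(-394 + 703) = √309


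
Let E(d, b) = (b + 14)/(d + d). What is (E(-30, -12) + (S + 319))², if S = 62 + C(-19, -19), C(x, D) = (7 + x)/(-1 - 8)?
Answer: 14615329/100 ≈ 1.4615e+5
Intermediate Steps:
E(d, b) = (14 + b)/(2*d) (E(d, b) = (14 + b)/((2*d)) = (14 + b)*(1/(2*d)) = (14 + b)/(2*d))
C(x, D) = -7/9 - x/9 (C(x, D) = (7 + x)/(-9) = (7 + x)*(-⅑) = -7/9 - x/9)
S = 190/3 (S = 62 + (-7/9 - ⅑*(-19)) = 62 + (-7/9 + 19/9) = 62 + 4/3 = 190/3 ≈ 63.333)
(E(-30, -12) + (S + 319))² = ((½)*(14 - 12)/(-30) + (190/3 + 319))² = ((½)*(-1/30)*2 + 1147/3)² = (-1/30 + 1147/3)² = (3823/10)² = 14615329/100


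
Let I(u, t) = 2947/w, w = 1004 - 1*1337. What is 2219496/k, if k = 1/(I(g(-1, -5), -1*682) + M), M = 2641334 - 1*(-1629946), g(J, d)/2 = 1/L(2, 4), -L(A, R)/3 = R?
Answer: 1052287684826776/111 ≈ 9.4801e+12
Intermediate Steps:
L(A, R) = -3*R
g(J, d) = -⅙ (g(J, d) = 2/((-3*4)) = 2/(-12) = 2*(-1/12) = -⅙)
w = -333 (w = 1004 - 1337 = -333)
I(u, t) = -2947/333 (I(u, t) = 2947/(-333) = 2947*(-1/333) = -2947/333)
M = 4271280 (M = 2641334 + 1629946 = 4271280)
k = 333/1422333293 (k = 1/(-2947/333 + 4271280) = 1/(1422333293/333) = 333/1422333293 ≈ 2.3412e-7)
2219496/k = 2219496/(333/1422333293) = 2219496*(1422333293/333) = 1052287684826776/111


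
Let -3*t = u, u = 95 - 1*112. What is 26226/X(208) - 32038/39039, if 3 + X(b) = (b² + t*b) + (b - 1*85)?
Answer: -605792851/2609522916 ≈ -0.23215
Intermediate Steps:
u = -17 (u = 95 - 112 = -17)
t = 17/3 (t = -⅓*(-17) = 17/3 ≈ 5.6667)
X(b) = -88 + b² + 20*b/3 (X(b) = -3 + ((b² + 17*b/3) + (b - 1*85)) = -3 + ((b² + 17*b/3) + (b - 85)) = -3 + ((b² + 17*b/3) + (-85 + b)) = -3 + (-85 + b² + 20*b/3) = -88 + b² + 20*b/3)
26226/X(208) - 32038/39039 = 26226/(-88 + 208² + (20/3)*208) - 32038/39039 = 26226/(-88 + 43264 + 4160/3) - 32038*1/39039 = 26226/(133688/3) - 32038/39039 = 26226*(3/133688) - 32038/39039 = 39339/66844 - 32038/39039 = -605792851/2609522916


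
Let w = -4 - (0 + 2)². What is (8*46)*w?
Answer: -2944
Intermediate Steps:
w = -8 (w = -4 - 1*2² = -4 - 1*4 = -4 - 4 = -8)
(8*46)*w = (8*46)*(-8) = 368*(-8) = -2944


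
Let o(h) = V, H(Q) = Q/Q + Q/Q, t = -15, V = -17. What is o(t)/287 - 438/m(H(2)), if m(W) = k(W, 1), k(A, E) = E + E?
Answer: -62870/287 ≈ -219.06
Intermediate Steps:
k(A, E) = 2*E
H(Q) = 2 (H(Q) = 1 + 1 = 2)
o(h) = -17
m(W) = 2 (m(W) = 2*1 = 2)
o(t)/287 - 438/m(H(2)) = -17/287 - 438/2 = -17*1/287 - 438*1/2 = -17/287 - 219 = -62870/287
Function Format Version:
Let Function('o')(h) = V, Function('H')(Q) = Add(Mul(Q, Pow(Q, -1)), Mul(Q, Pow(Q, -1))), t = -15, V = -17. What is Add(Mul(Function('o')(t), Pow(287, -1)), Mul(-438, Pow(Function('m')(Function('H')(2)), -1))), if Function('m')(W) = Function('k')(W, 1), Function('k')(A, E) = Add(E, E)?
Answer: Rational(-62870, 287) ≈ -219.06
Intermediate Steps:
Function('k')(A, E) = Mul(2, E)
Function('H')(Q) = 2 (Function('H')(Q) = Add(1, 1) = 2)
Function('o')(h) = -17
Function('m')(W) = 2 (Function('m')(W) = Mul(2, 1) = 2)
Add(Mul(Function('o')(t), Pow(287, -1)), Mul(-438, Pow(Function('m')(Function('H')(2)), -1))) = Add(Mul(-17, Pow(287, -1)), Mul(-438, Pow(2, -1))) = Add(Mul(-17, Rational(1, 287)), Mul(-438, Rational(1, 2))) = Add(Rational(-17, 287), -219) = Rational(-62870, 287)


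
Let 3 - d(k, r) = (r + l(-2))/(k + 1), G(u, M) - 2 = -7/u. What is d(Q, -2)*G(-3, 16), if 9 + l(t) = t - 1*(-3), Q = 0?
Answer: 169/3 ≈ 56.333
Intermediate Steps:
l(t) = -6 + t (l(t) = -9 + (t - 1*(-3)) = -9 + (t + 3) = -9 + (3 + t) = -6 + t)
G(u, M) = 2 - 7/u
d(k, r) = 3 - (-8 + r)/(1 + k) (d(k, r) = 3 - (r + (-6 - 2))/(k + 1) = 3 - (r - 8)/(1 + k) = 3 - (-8 + r)/(1 + k))
d(Q, -2)*G(-3, 16) = ((11 - 1*(-2) + 3*0)/(1 + 0))*(2 - 7/(-3)) = ((11 + 2 + 0)/1)*(2 - 7*(-1/3)) = (1*13)*(2 + 7/3) = 13*(13/3) = 169/3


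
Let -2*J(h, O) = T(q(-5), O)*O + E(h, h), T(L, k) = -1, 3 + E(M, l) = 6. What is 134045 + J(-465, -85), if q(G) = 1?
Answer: 134001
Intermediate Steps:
E(M, l) = 3 (E(M, l) = -3 + 6 = 3)
J(h, O) = -3/2 + O/2 (J(h, O) = -(-O + 3)/2 = -(3 - O)/2 = -3/2 + O/2)
134045 + J(-465, -85) = 134045 + (-3/2 + (½)*(-85)) = 134045 + (-3/2 - 85/2) = 134045 - 44 = 134001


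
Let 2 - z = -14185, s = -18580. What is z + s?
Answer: -4393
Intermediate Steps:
z = 14187 (z = 2 - 1*(-14185) = 2 + 14185 = 14187)
z + s = 14187 - 18580 = -4393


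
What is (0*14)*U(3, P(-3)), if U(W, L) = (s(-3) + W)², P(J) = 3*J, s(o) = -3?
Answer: 0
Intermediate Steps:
U(W, L) = (-3 + W)²
(0*14)*U(3, P(-3)) = (0*14)*(-3 + 3)² = 0*0² = 0*0 = 0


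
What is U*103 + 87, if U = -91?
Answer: -9286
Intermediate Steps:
U*103 + 87 = -91*103 + 87 = -9373 + 87 = -9286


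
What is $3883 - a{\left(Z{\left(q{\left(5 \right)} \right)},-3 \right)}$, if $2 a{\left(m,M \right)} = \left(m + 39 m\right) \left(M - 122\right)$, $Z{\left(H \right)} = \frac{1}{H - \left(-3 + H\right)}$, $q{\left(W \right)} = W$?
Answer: $\frac{14149}{3} \approx 4716.3$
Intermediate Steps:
$Z{\left(H \right)} = \frac{1}{3}$
$a{\left(m,M \right)} = 20 m \left(-122 + M\right)$ ($a{\left(m,M \right)} = \frac{\left(m + 39 m\right) \left(M - 122\right)}{2} = \frac{40 m \left(-122 + M\right)}{2} = 20 m \left(-122 + M\right)$)
$3883 - a{\left(Z{\left(q{\left(5 \right)} \right)},-3 \right)} = 3883 - 20 \cdot \frac{1}{3} \left(-122 - 3\right) = 3883 - 20 \cdot \frac{1}{3} \left(-125\right) = 3883 - - \frac{2500}{3} = 3883 + \frac{2500}{3} = \frac{14149}{3}$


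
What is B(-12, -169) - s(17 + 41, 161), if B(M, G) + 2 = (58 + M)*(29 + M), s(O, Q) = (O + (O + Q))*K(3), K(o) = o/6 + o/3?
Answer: 729/2 ≈ 364.50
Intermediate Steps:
K(o) = o/2 (K(o) = o*(⅙) + o*(⅓) = o/6 + o/3 = o/2)
s(O, Q) = 3*O + 3*Q/2 (s(O, Q) = (O + (O + Q))*((½)*3) = (Q + 2*O)*(3/2) = 3*O + 3*Q/2)
B(M, G) = -2 + (29 + M)*(58 + M) (B(M, G) = -2 + (58 + M)*(29 + M) = -2 + (29 + M)*(58 + M))
B(-12, -169) - s(17 + 41, 161) = (1680 + (-12)² + 87*(-12)) - (3*(17 + 41) + (3/2)*161) = (1680 + 144 - 1044) - (3*58 + 483/2) = 780 - (174 + 483/2) = 780 - 1*831/2 = 780 - 831/2 = 729/2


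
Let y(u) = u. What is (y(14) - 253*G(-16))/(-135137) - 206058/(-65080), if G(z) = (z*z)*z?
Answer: -19798237107/4397357980 ≈ -4.5023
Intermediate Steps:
G(z) = z³ (G(z) = z²*z = z³)
(y(14) - 253*G(-16))/(-135137) - 206058/(-65080) = (14 - 253*(-16)³)/(-135137) - 206058/(-65080) = (14 - 253*(-4096))*(-1/135137) - 206058*(-1/65080) = (14 + 1036288)*(-1/135137) + 103029/32540 = 1036302*(-1/135137) + 103029/32540 = -1036302/135137 + 103029/32540 = -19798237107/4397357980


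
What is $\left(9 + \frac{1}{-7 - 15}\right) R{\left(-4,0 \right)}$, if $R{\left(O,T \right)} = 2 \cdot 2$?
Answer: $\frac{394}{11} \approx 35.818$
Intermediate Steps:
$R{\left(O,T \right)} = 4$
$\left(9 + \frac{1}{-7 - 15}\right) R{\left(-4,0 \right)} = \left(9 + \frac{1}{-7 - 15}\right) 4 = \left(9 + \frac{1}{-22}\right) 4 = \left(9 - \frac{1}{22}\right) 4 = \frac{197}{22} \cdot 4 = \frac{394}{11}$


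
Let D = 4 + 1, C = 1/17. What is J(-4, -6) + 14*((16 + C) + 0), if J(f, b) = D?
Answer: 3907/17 ≈ 229.82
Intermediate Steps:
C = 1/17 ≈ 0.058824
D = 5
J(f, b) = 5
J(-4, -6) + 14*((16 + C) + 0) = 5 + 14*((16 + 1/17) + 0) = 5 + 14*(273/17 + 0) = 5 + 14*(273/17) = 5 + 3822/17 = 3907/17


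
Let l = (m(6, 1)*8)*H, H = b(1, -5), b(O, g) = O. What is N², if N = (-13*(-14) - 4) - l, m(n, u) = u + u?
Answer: 26244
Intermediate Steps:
m(n, u) = 2*u
H = 1
l = 16 (l = ((2*1)*8)*1 = (2*8)*1 = 16*1 = 16)
N = 162 (N = (-13*(-14) - 4) - 1*16 = (182 - 4) - 16 = 178 - 16 = 162)
N² = 162² = 26244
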